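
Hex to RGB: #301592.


30 → 48 (R)
15 → 21 (G)
92 → 146 (B)
= RGB(48, 21, 146)


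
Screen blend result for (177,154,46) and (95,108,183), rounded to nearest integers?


Screen: C = 255 - (255-A)×(255-B)/255, rounded to nearest integer
R: 255 - (255-177)×(255-95)/255 = 255 - 12480/255 ≈ 255 - 48.941 = 206.059 → 206
G: 255 - (255-154)×(255-108)/255 = 255 - 14847/255 ≈ 255 - 58.224 = 196.776 → 197
B: 255 - (255-46)×(255-183)/255 = 255 - 15048/255 ≈ 255 - 59.012 = 195.988 → 196
= RGB(206, 197, 196)


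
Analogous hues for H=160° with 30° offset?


Base hue: 160°
Left analog: (160 - 30) mod 360 = 130°
Right analog: (160 + 30) mod 360 = 190°
Analogous hues = 130° and 190°


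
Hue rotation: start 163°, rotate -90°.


New hue = (H + rotation) mod 360
New hue = (163 -90) mod 360
= 73 mod 360
= 73°


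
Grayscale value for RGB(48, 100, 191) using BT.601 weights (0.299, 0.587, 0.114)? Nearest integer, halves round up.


Gray = 0.299×R + 0.587×G + 0.114×B
Gray = 0.299×48 + 0.587×100 + 0.114×191
Gray = 14.352 + 58.700 + 21.774
Gray = 94.826 → round half up → 95
Gray = 95


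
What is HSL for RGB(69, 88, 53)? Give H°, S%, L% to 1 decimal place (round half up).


Normalize: R'=69/255≈0.2706, G'=88/255≈0.3451, B'=53/255≈0.2078
Max=88/255, Min=53/255, Δ=Max-Min=35/255
L = (Max+Min)/2 = (88+53)/510 = 141/510 = 0.27647… → L = 27.6%
L ≤ 0.5 → S = Δ/(Max+Min) = 35/(88+53) = 35/141 = 0.24822… → S = 24.8%
(the 1/255 factors cancel in S and H, so raw channel differences can be used)
Max is G' → H = 60 × ((B-R)/Δ + 2) = 60 × ((53-69)/35 + 2)
  -16/35 + 2 = -0.4571… + 2 = 1.5428…
  H = 60 × 1.5428… = 92.571…° → H = 92.6°
= HSL(92.6°, 24.8%, 27.6%)


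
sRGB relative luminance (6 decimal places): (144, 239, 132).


Linearize each channel (sRGB transfer function): c = v/255; c_lin = c/12.92 if c ≤ 0.04045, else ((c+0.055)/1.055)^2.4
  R: 144/255 ≈ 0.564706 > 0.04045 → ((0.564706+0.055)/1.055)^2.4 ≈ 0.278894
  G: 239/255 ≈ 0.937255 > 0.04045 → ((0.937255+0.055)/1.055)^2.4 ≈ 0.863157
  B: 132/255 ≈ 0.517647 > 0.04045 → ((0.517647+0.055)/1.055)^2.4 ≈ 0.230740
R_lin = 0.278894, G_lin = 0.863157, B_lin = 0.230740
L = 0.2126×R + 0.7152×G + 0.0722×B
L = 0.2126×0.278894 + 0.7152×0.863157 + 0.0722×0.230740
L ≈ 0.693282


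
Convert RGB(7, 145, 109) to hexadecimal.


R = 7 → 07 (hex)
G = 145 → 91 (hex)
B = 109 → 6D (hex)
Hex = #07916D


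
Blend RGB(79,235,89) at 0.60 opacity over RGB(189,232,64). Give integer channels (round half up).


C = α×F + (1-α)×B, with 1-α = 0.40
R: 0.60×79 + 0.40×189 = 47.40 + 75.60 = 123.00 → 123
G: 0.60×235 + 0.40×232 = 141.00 + 92.80 = 233.80 → 234
B: 0.60×89 + 0.40×64 = 53.40 + 25.60 = 79.00 → 79
= RGB(123, 234, 79)


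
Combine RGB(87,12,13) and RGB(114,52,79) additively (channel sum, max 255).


Additive: each channel = min(255, C₁+C₂)
R: 87+114 = 201 → 201
G: 12+52 = 64 → 64
B: 13+79 = 92 → 92
= RGB(201, 64, 92)


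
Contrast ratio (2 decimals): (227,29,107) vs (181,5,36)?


Linearize each sRGB channel c=v/255: c/12.92 if c ≤ 0.04045 else ((c+0.055)/1.055)^2.4
L = 0.2126×R_lin + 0.7152×G_lin + 0.0722×B_lin
Color 1 (227,29,107):
  R=227: 227/255≈0.8902 > 0.04045 → ((0.8902+0.055)/1.055)^2.4 ≈ 0.76815
  G=29: 29/255≈0.1137 > 0.04045 → ((0.1137+0.055)/1.055)^2.4 ≈ 0.01229
  B=107: 107/255≈0.4196 > 0.04045 → ((0.4196+0.055)/1.055)^2.4 ≈ 0.14703
  L1 = 0.2126×0.76815 + 0.7152×0.01229 + 0.0722×0.14703 ≈ 0.18271
Color 2 (181,5,36):
  R=181: 181/255≈0.7098 > 0.04045 → ((0.7098+0.055)/1.055)^2.4 ≈ 0.46208
  G=5: 5/255≈0.0196 ≤ 0.04045 → 0.0196/12.92 ≈ 0.00152
  B=36: 36/255≈0.1412 > 0.04045 → ((0.1412+0.055)/1.055)^2.4 ≈ 0.01764
  L2 = 0.2126×0.46208 + 0.7152×0.00152 + 0.0722×0.01764 ≈ 0.10060
Lighter = 0.18271, Darker = 0.10060
Ratio = (L_lighter + 0.05) / (L_darker + 0.05)
Ratio = (0.18271 + 0.05) / (0.10060 + 0.05) = 0.23271 / 0.15060 ≈ 1.5453
Ratio ≈ 1.55:1


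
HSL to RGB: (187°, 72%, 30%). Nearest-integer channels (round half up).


H=187°, S=0.72, L=0.30
C = (1-|2L-1|)×S = (1-|-0.40|)×0.72 = 0.432
H' = H/60 = 187/60 ≈ 3.1167; X = C×(1-|H' mod 2 - 1|) = 0.3816
m = L - C/2 = 0.30 - 0.216 = 0.084
Sector ⌊H'⌋ = 3 → (R',G',B') = (0.0, 0.3816, 0.432)
RGB = ((R'+m)×255, (G'+m)×255, (B'+m)×255) = (21.42, 118.728, 131.58)
Round half up → RGB(21, 119, 132)


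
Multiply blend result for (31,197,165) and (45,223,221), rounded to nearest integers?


Multiply: C = A×B/255, rounded to nearest integer
R: 31×45/255 = 1395/255 ≈ 5.471 → 5
G: 197×223/255 = 43931/255 ≈ 172.278 → 172
B: 165×221/255 = 36465/255 ≈ 143.000 → 143
= RGB(5, 172, 143)


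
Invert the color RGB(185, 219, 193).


Invert: (255-R, 255-G, 255-B)
R: 255-185 = 70
G: 255-219 = 36
B: 255-193 = 62
= RGB(70, 36, 62)


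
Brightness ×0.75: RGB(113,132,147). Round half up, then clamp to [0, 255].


Multiply each channel by 0.75, round half up, clamp to [0, 255]
R: 113×0.75 = 84.75 → round → 85
G: 132×0.75 = 99
B: 147×0.75 = 110.25 → round → 110
= RGB(85, 99, 110)


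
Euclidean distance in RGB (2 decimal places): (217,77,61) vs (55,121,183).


d = √[(R₁-R₂)² + (G₁-G₂)² + (B₁-B₂)²]
d = √[(217-55)² + (77-121)² + (61-183)²]
d = √[26244 + 1936 + 14884]
d = √43064
d ≈ 207.52


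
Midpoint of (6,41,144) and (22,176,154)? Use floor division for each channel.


Midpoint: each channel = ⌊(C₁+C₂)/2⌋
R: ⌊(6+22)/2⌋ = 14
G: ⌊(41+176)/2⌋ = 108
B: ⌊(144+154)/2⌋ = 149
= RGB(14, 108, 149)


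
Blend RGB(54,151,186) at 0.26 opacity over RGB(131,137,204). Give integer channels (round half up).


C = α×F + (1-α)×B, with 1-α = 0.74
R: 0.26×54 + 0.74×131 = 14.04 + 96.94 = 110.98 → 111
G: 0.26×151 + 0.74×137 = 39.26 + 101.38 = 140.64 → 141
B: 0.26×186 + 0.74×204 = 48.36 + 150.96 = 199.32 → 199
= RGB(111, 141, 199)


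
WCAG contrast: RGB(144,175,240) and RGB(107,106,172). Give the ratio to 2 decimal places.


Linearize each sRGB channel c=v/255: c/12.92 if c ≤ 0.04045 else ((c+0.055)/1.055)^2.4
L = 0.2126×R_lin + 0.7152×G_lin + 0.0722×B_lin
Color 1 (144,175,240):
  R=144: 144/255≈0.5647 > 0.04045 → ((0.5647+0.055)/1.055)^2.4 ≈ 0.27889
  G=175: 175/255≈0.6863 > 0.04045 → ((0.6863+0.055)/1.055)^2.4 ≈ 0.42869
  B=240: 240/255≈0.9412 > 0.04045 → ((0.9412+0.055)/1.055)^2.4 ≈ 0.87137
  L1 = 0.2126×0.27889 + 0.7152×0.42869 + 0.0722×0.87137 ≈ 0.42881
Color 2 (107,106,172):
  R=107: 107/255≈0.4196 > 0.04045 → ((0.4196+0.055)/1.055)^2.4 ≈ 0.14703
  G=106: 106/255≈0.4157 > 0.04045 → ((0.4157+0.055)/1.055)^2.4 ≈ 0.14413
  B=172: 172/255≈0.6745 > 0.04045 → ((0.6745+0.055)/1.055)^2.4 ≈ 0.41254
  L2 = 0.2126×0.14703 + 0.7152×0.14413 + 0.0722×0.41254 ≈ 0.16412
Lighter = 0.42881, Darker = 0.16412
Ratio = (L_lighter + 0.05) / (L_darker + 0.05)
Ratio = (0.42881 + 0.05) / (0.16412 + 0.05) = 0.47881 / 0.21412 ≈ 2.2361
Ratio ≈ 2.24:1


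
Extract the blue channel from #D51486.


Color: #D51486
R = D5 = 213
G = 14 = 20
B = 86 = 134
Blue = 134


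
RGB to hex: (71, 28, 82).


R = 71 → 47 (hex)
G = 28 → 1C (hex)
B = 82 → 52 (hex)
Hex = #471C52


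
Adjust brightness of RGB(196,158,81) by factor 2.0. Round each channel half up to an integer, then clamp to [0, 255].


Multiply each channel by 2.0, round half up, clamp to [0, 255]
R: 196×2.0 = 392 → clamp → 255
G: 158×2.0 = 316 → clamp → 255
B: 81×2.0 = 162
= RGB(255, 255, 162)


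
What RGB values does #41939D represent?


41 → 65 (R)
93 → 147 (G)
9D → 157 (B)
= RGB(65, 147, 157)


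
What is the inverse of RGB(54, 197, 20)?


Invert: (255-R, 255-G, 255-B)
R: 255-54 = 201
G: 255-197 = 58
B: 255-20 = 235
= RGB(201, 58, 235)


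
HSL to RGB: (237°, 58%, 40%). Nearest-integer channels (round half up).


H=237°, S=0.58, L=0.40
C = (1-|2L-1|)×S = (1-|-0.20|)×0.58 = 0.464
H' = H/60 = 237/60 ≈ 3.9500; X = C×(1-|H' mod 2 - 1|) = 0.0232
m = L - C/2 = 0.40 - 0.232 = 0.168
Sector ⌊H'⌋ = 3 → (R',G',B') = (0.0, 0.0232, 0.464)
RGB = ((R'+m)×255, (G'+m)×255, (B'+m)×255) = (42.84, 48.756, 161.16)
Round half up → RGB(43, 49, 161)


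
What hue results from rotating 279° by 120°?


New hue = (H + rotation) mod 360
New hue = (279 + 120) mod 360
= 399 mod 360
= 39°


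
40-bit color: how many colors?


Colors = 2^bits = 2^40
= 1,099,511,627,776 colors


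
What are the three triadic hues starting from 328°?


Triadic: equally spaced at 120° intervals
H1 = 328°
H2 = (328 + 120) mod 360 = 88°
H3 = (328 + 240) mod 360 = 208°
Triadic = 328°, 88°, 208°


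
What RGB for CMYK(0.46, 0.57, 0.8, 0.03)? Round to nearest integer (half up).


R = 255 × (1-C) × (1-K) = 255 × 0.54 × 0.97 = 133.569 → 134
G = 255 × (1-M) × (1-K) = 255 × 0.43 × 0.97 = 106.3605 → 106
B = 255 × (1-Y) × (1-K) = 255 × 0.20 × 0.97 = 49.47 → 49
= RGB(134, 106, 49)


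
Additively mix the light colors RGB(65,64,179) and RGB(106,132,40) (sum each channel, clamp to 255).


Additive: each channel = min(255, C₁+C₂)
R: 65+106 = 171 → 171
G: 64+132 = 196 → 196
B: 179+40 = 219 → 219
= RGB(171, 196, 219)


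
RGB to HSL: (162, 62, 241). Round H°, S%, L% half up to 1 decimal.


Normalize: R'=162/255≈0.6353, G'=62/255≈0.2431, B'=241/255≈0.9451
Max=241/255, Min=62/255, Δ=Max-Min=179/255
L = (Max+Min)/2 = (241+62)/510 = 303/510 = 0.59411… → L = 59.4%
L > 0.5 → S = Δ/(2-Max-Min) = 179/(510-241-62) = 179/207 = 0.86473… → S = 86.5%
(the 1/255 factors cancel in S and H, so raw channel differences can be used)
Max is B' → H = 60 × ((R-G)/Δ + 4) = 60 × ((162-62)/179 + 4)
  100/179 + 4 = 0.5586… + 4 = 4.5586…
  H = 60 × 4.5586… = 273.519…° → H = 273.5°
= HSL(273.5°, 86.5%, 59.4%)


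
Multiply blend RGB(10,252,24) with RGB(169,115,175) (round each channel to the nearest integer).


Multiply: C = A×B/255, rounded to nearest integer
R: 10×169/255 = 1690/255 ≈ 6.627 → 7
G: 252×115/255 = 28980/255 ≈ 113.647 → 114
B: 24×175/255 = 4200/255 ≈ 16.471 → 16
= RGB(7, 114, 16)


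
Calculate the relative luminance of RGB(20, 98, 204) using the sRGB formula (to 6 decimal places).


Linearize each channel (sRGB transfer function): c = v/255; c_lin = c/12.92 if c ≤ 0.04045, else ((c+0.055)/1.055)^2.4
  R: 20/255 ≈ 0.078431 > 0.04045 → ((0.078431+0.055)/1.055)^2.4 ≈ 0.006995
  G: 98/255 ≈ 0.384314 > 0.04045 → ((0.384314+0.055)/1.055)^2.4 ≈ 0.122139
  B: 204/255 ≈ 0.800000 > 0.04045 → ((0.800000+0.055)/1.055)^2.4 ≈ 0.603827
R_lin = 0.006995, G_lin = 0.122139, B_lin = 0.603827
L = 0.2126×R + 0.7152×G + 0.0722×B
L = 0.2126×0.006995 + 0.7152×0.122139 + 0.0722×0.603827
L ≈ 0.132437


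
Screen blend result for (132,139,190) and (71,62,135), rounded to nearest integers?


Screen: C = 255 - (255-A)×(255-B)/255, rounded to nearest integer
R: 255 - (255-132)×(255-71)/255 = 255 - 22632/255 ≈ 255 - 88.753 = 166.247 → 166
G: 255 - (255-139)×(255-62)/255 = 255 - 22388/255 ≈ 255 - 87.796 = 167.204 → 167
B: 255 - (255-190)×(255-135)/255 = 255 - 7800/255 ≈ 255 - 30.588 = 224.412 → 224
= RGB(166, 167, 224)


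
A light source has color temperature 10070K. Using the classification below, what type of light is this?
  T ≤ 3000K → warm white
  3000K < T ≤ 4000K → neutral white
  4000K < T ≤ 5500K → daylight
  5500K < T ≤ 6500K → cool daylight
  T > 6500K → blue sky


Temperature: 10070K
10070K > 6500K → blue sky
Classification: blue sky


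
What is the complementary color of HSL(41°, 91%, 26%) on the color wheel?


Complement = opposite side of color wheel = hue + 180°
H' = (41 + 180) mod 360 = 221°
S and L unchanged.
= HSL(221°, 91%, 26%)


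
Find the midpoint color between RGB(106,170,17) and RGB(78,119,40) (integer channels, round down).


Midpoint: each channel = ⌊(C₁+C₂)/2⌋
R: ⌊(106+78)/2⌋ = 92
G: ⌊(170+119)/2⌋ = 144
B: ⌊(17+40)/2⌋ = 28
= RGB(92, 144, 28)


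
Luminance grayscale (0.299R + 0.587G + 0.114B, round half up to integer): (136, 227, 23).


Gray = 0.299×R + 0.587×G + 0.114×B
Gray = 0.299×136 + 0.587×227 + 0.114×23
Gray = 40.664 + 133.249 + 2.622
Gray = 176.535 → round half up → 177
Gray = 177


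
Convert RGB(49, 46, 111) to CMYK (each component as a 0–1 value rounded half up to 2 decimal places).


R'=49/255≈0.1922, G'=46/255≈0.1804, B'=111/255≈0.4353
K = 1 - max(R',G',B') = 1 - 111/255 = 144/255 = 0.56470… → 0.56
(1-R'-K)/(1-K) simplifies to (max-R)/max with max = 111:
C = (111-49)/111 = 62/111 = 0.55855… → 0.56
M = (111-46)/111 = 65/111 = 0.58558… → 0.59
Y = (111-111)/111 = 0/111 = 0 → 0.00
= CMYK(0.56, 0.59, 0.00, 0.56)


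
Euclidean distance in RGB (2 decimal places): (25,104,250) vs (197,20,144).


d = √[(R₁-R₂)² + (G₁-G₂)² + (B₁-B₂)²]
d = √[(25-197)² + (104-20)² + (250-144)²]
d = √[29584 + 7056 + 11236]
d = √47876
d ≈ 218.81


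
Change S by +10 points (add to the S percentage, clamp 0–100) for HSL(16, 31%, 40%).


Original S = 31%
Adjustment = +10 percentage points
New S = 31 + (10) = 41
Clamp to [0, 100] → 41
= HSL(16°, 41%, 40%)


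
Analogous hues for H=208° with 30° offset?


Base hue: 208°
Left analog: (208 - 30) mod 360 = 178°
Right analog: (208 + 30) mod 360 = 238°
Analogous hues = 178° and 238°


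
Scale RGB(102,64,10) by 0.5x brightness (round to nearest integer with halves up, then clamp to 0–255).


Multiply each channel by 0.5, round half up, clamp to [0, 255]
R: 102×0.5 = 51
G: 64×0.5 = 32
B: 10×0.5 = 5
= RGB(51, 32, 5)


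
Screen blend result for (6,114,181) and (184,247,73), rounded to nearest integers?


Screen: C = 255 - (255-A)×(255-B)/255, rounded to nearest integer
R: 255 - (255-6)×(255-184)/255 = 255 - 17679/255 ≈ 255 - 69.329 = 185.671 → 186
G: 255 - (255-114)×(255-247)/255 = 255 - 1128/255 ≈ 255 - 4.424 = 250.576 → 251
B: 255 - (255-181)×(255-73)/255 = 255 - 13468/255 ≈ 255 - 52.816 = 202.184 → 202
= RGB(186, 251, 202)


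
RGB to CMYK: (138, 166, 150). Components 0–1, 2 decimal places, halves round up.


R'=138/255≈0.5412, G'=166/255≈0.6510, B'=150/255≈0.5882
K = 1 - max(R',G',B') = 1 - 166/255 = 89/255 = 0.34901… → 0.35
(1-R'-K)/(1-K) simplifies to (max-R)/max with max = 166:
C = (166-138)/166 = 28/166 = 0.16867… → 0.17
M = (166-166)/166 = 0/166 = 0 → 0.00
Y = (166-150)/166 = 16/166 = 0.09638… → 0.10
= CMYK(0.17, 0.00, 0.10, 0.35)


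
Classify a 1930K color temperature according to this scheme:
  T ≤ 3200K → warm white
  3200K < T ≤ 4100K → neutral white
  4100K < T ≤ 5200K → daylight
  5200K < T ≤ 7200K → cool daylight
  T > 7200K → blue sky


Temperature: 1930K
1930K ≤ 3200K → warm white
Classification: warm white


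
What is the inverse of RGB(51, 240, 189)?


Invert: (255-R, 255-G, 255-B)
R: 255-51 = 204
G: 255-240 = 15
B: 255-189 = 66
= RGB(204, 15, 66)


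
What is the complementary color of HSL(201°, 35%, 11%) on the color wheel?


Complement = opposite side of color wheel = hue + 180°
H' = (201 + 180) mod 360 = 21°
S and L unchanged.
= HSL(21°, 35%, 11%)


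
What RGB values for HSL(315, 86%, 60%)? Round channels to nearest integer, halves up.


H=315°, S=0.86, L=0.60
C = (1-|2L-1|)×S = (1-|0.20|)×0.86 = 0.688
H' = H/60 = 315/60 ≈ 5.2500; X = C×(1-|H' mod 2 - 1|) = 0.516
m = L - C/2 = 0.60 - 0.344 = 0.256
Sector ⌊H'⌋ = 5 → (R',G',B') = (0.688, 0.0, 0.516)
RGB = ((R'+m)×255, (G'+m)×255, (B'+m)×255) = (240.72, 65.28, 196.86)
Round half up → RGB(241, 65, 197)


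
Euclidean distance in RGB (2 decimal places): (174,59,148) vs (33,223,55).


d = √[(R₁-R₂)² + (G₁-G₂)² + (B₁-B₂)²]
d = √[(174-33)² + (59-223)² + (148-55)²]
d = √[19881 + 26896 + 8649]
d = √55426
d ≈ 235.43


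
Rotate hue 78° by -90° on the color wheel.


New hue = (H + rotation) mod 360
New hue = (78 -90) mod 360
= -12 mod 360
= 348°


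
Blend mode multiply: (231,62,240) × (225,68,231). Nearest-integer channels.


Multiply: C = A×B/255, rounded to nearest integer
R: 231×225/255 = 51975/255 ≈ 203.824 → 204
G: 62×68/255 = 4216/255 ≈ 16.533 → 17
B: 240×231/255 = 55440/255 ≈ 217.412 → 217
= RGB(204, 17, 217)


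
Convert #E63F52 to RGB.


E6 → 230 (R)
3F → 63 (G)
52 → 82 (B)
= RGB(230, 63, 82)


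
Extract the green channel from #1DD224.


Color: #1DD224
R = 1D = 29
G = D2 = 210
B = 24 = 36
Green = 210


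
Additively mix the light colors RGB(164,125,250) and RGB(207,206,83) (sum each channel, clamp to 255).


Additive: each channel = min(255, C₁+C₂)
R: 164+207 = 371 → 255
G: 125+206 = 331 → 255
B: 250+83 = 333 → 255
= RGB(255, 255, 255)


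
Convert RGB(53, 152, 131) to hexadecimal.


R = 53 → 35 (hex)
G = 152 → 98 (hex)
B = 131 → 83 (hex)
Hex = #359883


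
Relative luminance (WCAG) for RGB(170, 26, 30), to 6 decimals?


Linearize each channel (sRGB transfer function): c = v/255; c_lin = c/12.92 if c ≤ 0.04045, else ((c+0.055)/1.055)^2.4
  R: 170/255 ≈ 0.666667 > 0.04045 → ((0.666667+0.055)/1.055)^2.4 ≈ 0.401978
  G: 26/255 ≈ 0.101961 > 0.04045 → ((0.101961+0.055)/1.055)^2.4 ≈ 0.010330
  B: 30/255 ≈ 0.117647 > 0.04045 → ((0.117647+0.055)/1.055)^2.4 ≈ 0.012983
R_lin = 0.401978, G_lin = 0.010330, B_lin = 0.012983
L = 0.2126×R + 0.7152×G + 0.0722×B
L = 0.2126×0.401978 + 0.7152×0.010330 + 0.0722×0.012983
L ≈ 0.093786


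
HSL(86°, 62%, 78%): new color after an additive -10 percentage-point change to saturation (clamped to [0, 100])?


Original S = 62%
Adjustment = -10 percentage points
New S = 62 + (-10) = 52
Clamp to [0, 100] → 52
= HSL(86°, 52%, 78%)


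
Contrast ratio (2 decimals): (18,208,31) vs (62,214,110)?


Linearize each sRGB channel c=v/255: c/12.92 if c ≤ 0.04045 else ((c+0.055)/1.055)^2.4
L = 0.2126×R_lin + 0.7152×G_lin + 0.0722×B_lin
Color 1 (18,208,31):
  R=18: 18/255≈0.0706 > 0.04045 → ((0.0706+0.055)/1.055)^2.4 ≈ 0.00605
  G=208: 208/255≈0.8157 > 0.04045 → ((0.8157+0.055)/1.055)^2.4 ≈ 0.63076
  B=31: 31/255≈0.1216 > 0.04045 → ((0.1216+0.055)/1.055)^2.4 ≈ 0.01370
  L1 = 0.2126×0.00605 + 0.7152×0.63076 + 0.0722×0.01370 ≈ 0.45339
Color 2 (62,214,110):
  R=62: 62/255≈0.2431 > 0.04045 → ((0.2431+0.055)/1.055)^2.4 ≈ 0.04817
  G=214: 214/255≈0.8392 > 0.04045 → ((0.8392+0.055)/1.055)^2.4 ≈ 0.67244
  B=110: 110/255≈0.4314 > 0.04045 → ((0.4314+0.055)/1.055)^2.4 ≈ 0.15593
  L2 = 0.2126×0.04817 + 0.7152×0.67244 + 0.0722×0.15593 ≈ 0.50243
Lighter = 0.50243, Darker = 0.45339
Ratio = (L_lighter + 0.05) / (L_darker + 0.05)
Ratio = (0.50243 + 0.05) / (0.45339 + 0.05) = 0.55243 / 0.50339 ≈ 1.0974
Ratio ≈ 1.10:1


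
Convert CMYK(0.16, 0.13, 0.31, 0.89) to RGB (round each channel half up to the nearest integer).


R = 255 × (1-C) × (1-K) = 255 × 0.84 × 0.11 = 23.562 → 24
G = 255 × (1-M) × (1-K) = 255 × 0.87 × 0.11 = 24.4035 → 24
B = 255 × (1-Y) × (1-K) = 255 × 0.69 × 0.11 = 19.3545 → 19
= RGB(24, 24, 19)


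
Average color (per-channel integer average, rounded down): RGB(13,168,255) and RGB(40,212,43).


Midpoint: each channel = ⌊(C₁+C₂)/2⌋
R: ⌊(13+40)/2⌋ = 26
G: ⌊(168+212)/2⌋ = 190
B: ⌊(255+43)/2⌋ = 149
= RGB(26, 190, 149)


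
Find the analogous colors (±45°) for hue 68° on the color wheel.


Base hue: 68°
Left analog: (68 - 45) mod 360 = 23°
Right analog: (68 + 45) mod 360 = 113°
Analogous hues = 23° and 113°


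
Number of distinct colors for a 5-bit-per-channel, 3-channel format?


Total bits = 5 bits/channel × 3 channels = 15 bits
Distinct colors = 2^15
= 32,768 colors


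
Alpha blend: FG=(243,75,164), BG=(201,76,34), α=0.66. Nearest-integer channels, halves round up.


C = α×F + (1-α)×B, with 1-α = 0.34
R: 0.66×243 + 0.34×201 = 160.38 + 68.34 = 228.72 → 229
G: 0.66×75 + 0.34×76 = 49.50 + 25.84 = 75.34 → 75
B: 0.66×164 + 0.34×34 = 108.24 + 11.56 = 119.80 → 120
= RGB(229, 75, 120)


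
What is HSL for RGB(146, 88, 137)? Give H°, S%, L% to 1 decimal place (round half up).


Normalize: R'=146/255≈0.5725, G'=88/255≈0.3451, B'=137/255≈0.5373
Max=146/255, Min=88/255, Δ=Max-Min=58/255
L = (Max+Min)/2 = (146+88)/510 = 234/510 = 0.45882… → L = 45.9%
L ≤ 0.5 → S = Δ/(Max+Min) = 58/(146+88) = 58/234 = 0.24786… → S = 24.8%
(the 1/255 factors cancel in S and H, so raw channel differences can be used)
Max is R' → H = 60 × (((G-B)/Δ) mod 6) = 60 × (((88-137)/58) mod 6)
  (-49)/58 = -0.8448…; negative, so add 6 → 5.1551…
  H = 60 × 5.1551… = 309.310…° → H = 309.3°
= HSL(309.3°, 24.8%, 45.9%)


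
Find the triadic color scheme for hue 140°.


Triadic: equally spaced at 120° intervals
H1 = 140°
H2 = (140 + 120) mod 360 = 260°
H3 = (140 + 240) mod 360 = 20°
Triadic = 140°, 260°, 20°


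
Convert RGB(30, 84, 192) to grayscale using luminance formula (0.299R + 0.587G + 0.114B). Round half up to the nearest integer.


Gray = 0.299×R + 0.587×G + 0.114×B
Gray = 0.299×30 + 0.587×84 + 0.114×192
Gray = 8.970 + 49.308 + 21.888
Gray = 80.166 → round half up → 80
Gray = 80


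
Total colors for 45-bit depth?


Colors = 2^bits = 2^45
= 35,184,372,088,832 colors


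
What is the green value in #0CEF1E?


Color: #0CEF1E
R = 0C = 12
G = EF = 239
B = 1E = 30
Green = 239


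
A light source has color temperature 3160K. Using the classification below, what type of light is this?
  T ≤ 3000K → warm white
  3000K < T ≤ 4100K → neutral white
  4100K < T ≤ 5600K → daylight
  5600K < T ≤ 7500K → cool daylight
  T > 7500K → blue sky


Temperature: 3160K
3000K < 3160K ≤ 4100K → neutral white
Classification: neutral white


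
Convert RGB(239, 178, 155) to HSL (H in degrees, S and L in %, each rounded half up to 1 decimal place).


Normalize: R'=239/255≈0.9373, G'=178/255≈0.6980, B'=155/255≈0.6078
Max=239/255, Min=155/255, Δ=Max-Min=84/255
L = (Max+Min)/2 = (239+155)/510 = 394/510 = 0.77254… → L = 77.3%
L > 0.5 → S = Δ/(2-Max-Min) = 84/(510-239-155) = 84/116 = 0.72413… → S = 72.4%
(the 1/255 factors cancel in S and H, so raw channel differences can be used)
Max is R' → H = 60 × (((G-B)/Δ) mod 6) = 60 × (((178-155)/84) mod 6)
  23/84 = 0.2738…
  H = 60 × 0.2738… = 16.428…° → H = 16.4°
= HSL(16.4°, 72.4%, 77.3%)


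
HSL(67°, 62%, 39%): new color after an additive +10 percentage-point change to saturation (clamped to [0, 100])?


Original S = 62%
Adjustment = +10 percentage points
New S = 62 + (10) = 72
Clamp to [0, 100] → 72
= HSL(67°, 72%, 39%)


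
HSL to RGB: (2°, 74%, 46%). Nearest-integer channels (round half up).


H=2°, S=0.74, L=0.46
C = (1-|2L-1|)×S = (1-|-0.08|)×0.74 = 0.6808
H' = H/60 = 2/60 ≈ 0.0333; X = C×(1-|H' mod 2 - 1|) ≈ 0.0227
m = L - C/2 = 0.46 - 0.3404 = 0.1196
Sector ⌊H'⌋ = 0 → (R',G',B') = (0.6808, ≈0.0227, 0.0)
RGB = ((R'+m)×255, (G'+m)×255, (B'+m)×255) = (204.102, 36.2848, 30.498)
Round half up → RGB(204, 36, 30)


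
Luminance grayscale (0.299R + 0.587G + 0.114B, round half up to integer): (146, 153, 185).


Gray = 0.299×R + 0.587×G + 0.114×B
Gray = 0.299×146 + 0.587×153 + 0.114×185
Gray = 43.654 + 89.811 + 21.090
Gray = 154.555 → round half up → 155
Gray = 155


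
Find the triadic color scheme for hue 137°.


Triadic: equally spaced at 120° intervals
H1 = 137°
H2 = (137 + 120) mod 360 = 257°
H3 = (137 + 240) mod 360 = 17°
Triadic = 137°, 257°, 17°


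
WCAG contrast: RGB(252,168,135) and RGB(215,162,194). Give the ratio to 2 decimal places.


Linearize each sRGB channel c=v/255: c/12.92 if c ≤ 0.04045 else ((c+0.055)/1.055)^2.4
L = 0.2126×R_lin + 0.7152×G_lin + 0.0722×B_lin
Color 1 (252,168,135):
  R=252: 252/255≈0.9882 > 0.04045 → ((0.9882+0.055)/1.055)^2.4 ≈ 0.97345
  G=168: 168/255≈0.6588 > 0.04045 → ((0.6588+0.055)/1.055)^2.4 ≈ 0.39157
  B=135: 135/255≈0.5294 > 0.04045 → ((0.5294+0.055)/1.055)^2.4 ≈ 0.24228
  L1 = 0.2126×0.97345 + 0.7152×0.39157 + 0.0722×0.24228 ≈ 0.50450
Color 2 (215,162,194):
  R=215: 215/255≈0.8431 > 0.04045 → ((0.8431+0.055)/1.055)^2.4 ≈ 0.67954
  G=162: 162/255≈0.6353 > 0.04045 → ((0.6353+0.055)/1.055)^2.4 ≈ 0.36131
  B=194: 194/255≈0.7608 > 0.04045 → ((0.7608+0.055)/1.055)^2.4 ≈ 0.53948
  L2 = 0.2126×0.67954 + 0.7152×0.36131 + 0.0722×0.53948 ≈ 0.44183
Lighter = 0.50450, Darker = 0.44183
Ratio = (L_lighter + 0.05) / (L_darker + 0.05)
Ratio = (0.50450 + 0.05) / (0.44183 + 0.05) = 0.55450 / 0.49183 ≈ 1.1274
Ratio ≈ 1.13:1


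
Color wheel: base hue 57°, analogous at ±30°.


Base hue: 57°
Left analog: (57 - 30) mod 360 = 27°
Right analog: (57 + 30) mod 360 = 87°
Analogous hues = 27° and 87°


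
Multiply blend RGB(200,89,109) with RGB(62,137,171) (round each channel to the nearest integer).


Multiply: C = A×B/255, rounded to nearest integer
R: 200×62/255 = 12400/255 ≈ 48.627 → 49
G: 89×137/255 = 12193/255 ≈ 47.816 → 48
B: 109×171/255 = 18639/255 ≈ 73.094 → 73
= RGB(49, 48, 73)


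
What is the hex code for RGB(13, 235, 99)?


R = 13 → 0D (hex)
G = 235 → EB (hex)
B = 99 → 63 (hex)
Hex = #0DEB63


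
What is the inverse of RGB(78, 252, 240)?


Invert: (255-R, 255-G, 255-B)
R: 255-78 = 177
G: 255-252 = 3
B: 255-240 = 15
= RGB(177, 3, 15)


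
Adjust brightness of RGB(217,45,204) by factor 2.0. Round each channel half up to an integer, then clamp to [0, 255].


Multiply each channel by 2.0, round half up, clamp to [0, 255]
R: 217×2.0 = 434 → clamp → 255
G: 45×2.0 = 90
B: 204×2.0 = 408 → clamp → 255
= RGB(255, 90, 255)


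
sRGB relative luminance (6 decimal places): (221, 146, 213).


Linearize each channel (sRGB transfer function): c = v/255; c_lin = c/12.92 if c ≤ 0.04045, else ((c+0.055)/1.055)^2.4
  R: 221/255 ≈ 0.866667 > 0.04045 → ((0.866667+0.055)/1.055)^2.4 ≈ 0.723055
  G: 146/255 ≈ 0.572549 > 0.04045 → ((0.572549+0.055)/1.055)^2.4 ≈ 0.287441
  B: 213/255 ≈ 0.835294 > 0.04045 → ((0.835294+0.055)/1.055)^2.4 ≈ 0.665387
R_lin = 0.723055, G_lin = 0.287441, B_lin = 0.665387
L = 0.2126×R + 0.7152×G + 0.0722×B
L = 0.2126×0.723055 + 0.7152×0.287441 + 0.0722×0.665387
L ≈ 0.407340


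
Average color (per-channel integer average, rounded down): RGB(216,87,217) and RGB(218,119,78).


Midpoint: each channel = ⌊(C₁+C₂)/2⌋
R: ⌊(216+218)/2⌋ = 217
G: ⌊(87+119)/2⌋ = 103
B: ⌊(217+78)/2⌋ = 147
= RGB(217, 103, 147)


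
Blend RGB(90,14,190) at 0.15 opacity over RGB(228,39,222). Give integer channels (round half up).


C = α×F + (1-α)×B, with 1-α = 0.85
R: 0.15×90 + 0.85×228 = 13.50 + 193.80 = 207.30 → 207
G: 0.15×14 + 0.85×39 = 2.10 + 33.15 = 35.25 → 35
B: 0.15×190 + 0.85×222 = 28.50 + 188.70 = 217.20 → 217
= RGB(207, 35, 217)


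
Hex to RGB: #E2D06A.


E2 → 226 (R)
D0 → 208 (G)
6A → 106 (B)
= RGB(226, 208, 106)


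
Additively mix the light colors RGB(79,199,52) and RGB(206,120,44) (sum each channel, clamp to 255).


Additive: each channel = min(255, C₁+C₂)
R: 79+206 = 285 → 255
G: 199+120 = 319 → 255
B: 52+44 = 96 → 96
= RGB(255, 255, 96)


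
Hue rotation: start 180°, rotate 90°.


New hue = (H + rotation) mod 360
New hue = (180 + 90) mod 360
= 270 mod 360
= 270°


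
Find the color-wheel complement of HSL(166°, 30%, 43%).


Complement = opposite side of color wheel = hue + 180°
H' = (166 + 180) mod 360 = 346°
S and L unchanged.
= HSL(346°, 30%, 43%)


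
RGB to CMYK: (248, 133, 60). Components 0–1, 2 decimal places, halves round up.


R'=248/255≈0.9725, G'=133/255≈0.5216, B'=60/255≈0.2353
K = 1 - max(R',G',B') = 1 - 248/255 = 7/255 = 0.02745… → 0.03
(1-R'-K)/(1-K) simplifies to (max-R)/max with max = 248:
C = (248-248)/248 = 0/248 = 0 → 0.00
M = (248-133)/248 = 115/248 = 0.46370… → 0.46
Y = (248-60)/248 = 188/248 = 0.75806… → 0.76
= CMYK(0.00, 0.46, 0.76, 0.03)


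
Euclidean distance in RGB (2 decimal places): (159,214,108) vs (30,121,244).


d = √[(R₁-R₂)² + (G₁-G₂)² + (B₁-B₂)²]
d = √[(159-30)² + (214-121)² + (108-244)²]
d = √[16641 + 8649 + 18496]
d = √43786
d ≈ 209.25


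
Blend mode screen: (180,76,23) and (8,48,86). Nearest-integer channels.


Screen: C = 255 - (255-A)×(255-B)/255, rounded to nearest integer
R: 255 - (255-180)×(255-8)/255 = 255 - 18525/255 ≈ 255 - 72.647 = 182.353 → 182
G: 255 - (255-76)×(255-48)/255 = 255 - 37053/255 ≈ 255 - 145.306 = 109.694 → 110
B: 255 - (255-23)×(255-86)/255 = 255 - 39208/255 ≈ 255 - 153.757 = 101.243 → 101
= RGB(182, 110, 101)


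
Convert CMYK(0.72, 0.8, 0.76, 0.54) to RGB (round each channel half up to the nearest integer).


R = 255 × (1-C) × (1-K) = 255 × 0.28 × 0.46 = 32.844 → 33
G = 255 × (1-M) × (1-K) = 255 × 0.20 × 0.46 = 23.46 → 23
B = 255 × (1-Y) × (1-K) = 255 × 0.24 × 0.46 = 28.152 → 28
= RGB(33, 23, 28)


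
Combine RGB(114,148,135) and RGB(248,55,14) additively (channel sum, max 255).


Additive: each channel = min(255, C₁+C₂)
R: 114+248 = 362 → 255
G: 148+55 = 203 → 203
B: 135+14 = 149 → 149
= RGB(255, 203, 149)


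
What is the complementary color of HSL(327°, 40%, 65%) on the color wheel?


Complement = opposite side of color wheel = hue + 180°
H' = (327 + 180) mod 360 = 147°
S and L unchanged.
= HSL(147°, 40%, 65%)


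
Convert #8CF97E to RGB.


8C → 140 (R)
F9 → 249 (G)
7E → 126 (B)
= RGB(140, 249, 126)


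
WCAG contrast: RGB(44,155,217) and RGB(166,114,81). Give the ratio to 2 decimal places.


Linearize each sRGB channel c=v/255: c/12.92 if c ≤ 0.04045 else ((c+0.055)/1.055)^2.4
L = 0.2126×R_lin + 0.7152×G_lin + 0.0722×B_lin
Color 1 (44,155,217):
  R=44: 44/255≈0.1725 > 0.04045 → ((0.1725+0.055)/1.055)^2.4 ≈ 0.02519
  G=155: 155/255≈0.6078 > 0.04045 → ((0.6078+0.055)/1.055)^2.4 ≈ 0.32778
  B=217: 217/255≈0.8510 > 0.04045 → ((0.8510+0.055)/1.055)^2.4 ≈ 0.69387
  L1 = 0.2126×0.02519 + 0.7152×0.32778 + 0.0722×0.69387 ≈ 0.28988
Color 2 (166,114,81):
  R=166: 166/255≈0.6510 > 0.04045 → ((0.6510+0.055)/1.055)^2.4 ≈ 0.38133
  G=114: 114/255≈0.4471 > 0.04045 → ((0.4471+0.055)/1.055)^2.4 ≈ 0.16827
  B=81: 81/255≈0.3176 > 0.04045 → ((0.3176+0.055)/1.055)^2.4 ≈ 0.08228
  L2 = 0.2126×0.38133 + 0.7152×0.16827 + 0.0722×0.08228 ≈ 0.20736
Lighter = 0.28988, Darker = 0.20736
Ratio = (L_lighter + 0.05) / (L_darker + 0.05)
Ratio = (0.28988 + 0.05) / (0.20736 + 0.05) = 0.33988 / 0.25736 ≈ 1.3207
Ratio ≈ 1.32:1


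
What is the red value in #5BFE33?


Color: #5BFE33
R = 5B = 91
G = FE = 254
B = 33 = 51
Red = 91


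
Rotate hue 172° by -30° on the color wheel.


New hue = (H + rotation) mod 360
New hue = (172 -30) mod 360
= 142 mod 360
= 142°


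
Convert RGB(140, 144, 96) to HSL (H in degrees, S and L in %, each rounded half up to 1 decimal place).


Normalize: R'=140/255≈0.5490, G'=144/255≈0.5647, B'=96/255≈0.3765
Max=144/255, Min=96/255, Δ=Max-Min=48/255
L = (Max+Min)/2 = (144+96)/510 = 240/510 = 0.47058… → L = 47.1%
L ≤ 0.5 → S = Δ/(Max+Min) = 48/(144+96) = 48/240 = 0.2 → S = 20.0%
(the 1/255 factors cancel in S and H, so raw channel differences can be used)
Max is G' → H = 60 × ((B-R)/Δ + 2) = 60 × ((96-140)/48 + 2)
  -44/48 + 2 = -0.9166… + 2 = 1.0833…
  H = 60 × 1.0833… = 65° → H = 65.0°
= HSL(65.0°, 20.0%, 47.1%)


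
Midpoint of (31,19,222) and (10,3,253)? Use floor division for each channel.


Midpoint: each channel = ⌊(C₁+C₂)/2⌋
R: ⌊(31+10)/2⌋ = 20
G: ⌊(19+3)/2⌋ = 11
B: ⌊(222+253)/2⌋ = 237
= RGB(20, 11, 237)


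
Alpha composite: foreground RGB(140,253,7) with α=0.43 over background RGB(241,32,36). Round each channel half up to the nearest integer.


C = α×F + (1-α)×B, with 1-α = 0.57
R: 0.43×140 + 0.57×241 = 60.20 + 137.37 = 197.57 → 198
G: 0.43×253 + 0.57×32 = 108.79 + 18.24 = 127.03 → 127
B: 0.43×7 + 0.57×36 = 3.01 + 20.52 = 23.53 → 24
= RGB(198, 127, 24)


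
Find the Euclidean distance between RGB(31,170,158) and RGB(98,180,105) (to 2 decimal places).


d = √[(R₁-R₂)² + (G₁-G₂)² + (B₁-B₂)²]
d = √[(31-98)² + (170-180)² + (158-105)²]
d = √[4489 + 100 + 2809]
d = √7398
d ≈ 86.01


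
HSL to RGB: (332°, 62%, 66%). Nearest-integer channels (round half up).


H=332°, S=0.62, L=0.66
C = (1-|2L-1|)×S = (1-|0.32|)×0.62 = 0.4216
H' = H/60 = 332/60 ≈ 5.5333; X = C×(1-|H' mod 2 - 1|) ≈ 0.1967
m = L - C/2 = 0.66 - 0.2108 = 0.4492
Sector ⌊H'⌋ = 5 → (R',G',B') = (0.4216, 0.0, ≈0.1967)
RGB = ((R'+m)×255, (G'+m)×255, (B'+m)×255) = (222.054, 114.546, 164.7164)
Round half up → RGB(222, 115, 165)


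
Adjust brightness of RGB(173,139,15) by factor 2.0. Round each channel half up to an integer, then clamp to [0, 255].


Multiply each channel by 2.0, round half up, clamp to [0, 255]
R: 173×2.0 = 346 → clamp → 255
G: 139×2.0 = 278 → clamp → 255
B: 15×2.0 = 30
= RGB(255, 255, 30)


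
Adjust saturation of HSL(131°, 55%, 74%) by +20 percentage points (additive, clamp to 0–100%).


Original S = 55%
Adjustment = +20 percentage points
New S = 55 + (20) = 75
Clamp to [0, 100] → 75
= HSL(131°, 75%, 74%)


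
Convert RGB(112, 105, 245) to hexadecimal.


R = 112 → 70 (hex)
G = 105 → 69 (hex)
B = 245 → F5 (hex)
Hex = #7069F5


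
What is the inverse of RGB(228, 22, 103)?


Invert: (255-R, 255-G, 255-B)
R: 255-228 = 27
G: 255-22 = 233
B: 255-103 = 152
= RGB(27, 233, 152)


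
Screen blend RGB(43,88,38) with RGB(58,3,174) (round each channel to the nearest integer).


Screen: C = 255 - (255-A)×(255-B)/255, rounded to nearest integer
R: 255 - (255-43)×(255-58)/255 = 255 - 41764/255 ≈ 255 - 163.780 = 91.220 → 91
G: 255 - (255-88)×(255-3)/255 = 255 - 42084/255 ≈ 255 - 165.035 = 89.965 → 90
B: 255 - (255-38)×(255-174)/255 = 255 - 17577/255 ≈ 255 - 68.929 = 186.071 → 186
= RGB(91, 90, 186)


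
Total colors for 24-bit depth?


Colors = 2^bits = 2^24
= 16,777,216 colors


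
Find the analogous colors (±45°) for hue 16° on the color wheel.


Base hue: 16°
Left analog: (16 - 45) mod 360 = 331°
Right analog: (16 + 45) mod 360 = 61°
Analogous hues = 331° and 61°


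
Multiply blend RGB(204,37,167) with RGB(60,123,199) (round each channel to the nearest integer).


Multiply: C = A×B/255, rounded to nearest integer
R: 204×60/255 = 12240/255 ≈ 48.000 → 48
G: 37×123/255 = 4551/255 ≈ 17.847 → 18
B: 167×199/255 = 33233/255 ≈ 130.325 → 130
= RGB(48, 18, 130)


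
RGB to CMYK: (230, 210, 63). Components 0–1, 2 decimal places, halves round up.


R'=230/255≈0.9020, G'=210/255≈0.8235, B'=63/255≈0.2471
K = 1 - max(R',G',B') = 1 - 230/255 = 25/255 = 0.09803… → 0.10
(1-R'-K)/(1-K) simplifies to (max-R)/max with max = 230:
C = (230-230)/230 = 0/230 = 0 → 0.00
M = (230-210)/230 = 20/230 = 0.08695… → 0.09
Y = (230-63)/230 = 167/230 = 0.72608… → 0.73
= CMYK(0.00, 0.09, 0.73, 0.10)


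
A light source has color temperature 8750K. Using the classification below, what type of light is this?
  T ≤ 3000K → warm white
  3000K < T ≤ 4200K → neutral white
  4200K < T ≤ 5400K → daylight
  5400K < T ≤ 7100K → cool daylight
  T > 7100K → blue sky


Temperature: 8750K
8750K > 7100K → blue sky
Classification: blue sky


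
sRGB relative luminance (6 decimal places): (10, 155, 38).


Linearize each channel (sRGB transfer function): c = v/255; c_lin = c/12.92 if c ≤ 0.04045, else ((c+0.055)/1.055)^2.4
  R: 10/255 ≈ 0.039216 ≤ 0.04045 → 0.039216/12.92 ≈ 0.003035
  G: 155/255 ≈ 0.607843 > 0.04045 → ((0.607843+0.055)/1.055)^2.4 ≈ 0.327778
  B: 38/255 ≈ 0.149020 > 0.04045 → ((0.149020+0.055)/1.055)^2.4 ≈ 0.019382
R_lin = 0.003035, G_lin = 0.327778, B_lin = 0.019382
L = 0.2126×R + 0.7152×G + 0.0722×B
L = 0.2126×0.003035 + 0.7152×0.327778 + 0.0722×0.019382
L ≈ 0.236472


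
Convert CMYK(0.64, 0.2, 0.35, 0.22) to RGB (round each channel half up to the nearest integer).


R = 255 × (1-C) × (1-K) = 255 × 0.36 × 0.78 = 71.604 → 72
G = 255 × (1-M) × (1-K) = 255 × 0.80 × 0.78 = 159.12 → 159
B = 255 × (1-Y) × (1-K) = 255 × 0.65 × 0.78 = 129.285 → 129
= RGB(72, 159, 129)


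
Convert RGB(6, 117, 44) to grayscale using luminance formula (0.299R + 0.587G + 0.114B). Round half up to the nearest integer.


Gray = 0.299×R + 0.587×G + 0.114×B
Gray = 0.299×6 + 0.587×117 + 0.114×44
Gray = 1.794 + 68.679 + 5.016
Gray = 75.489 → round half up → 75
Gray = 75


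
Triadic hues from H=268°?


Triadic: equally spaced at 120° intervals
H1 = 268°
H2 = (268 + 120) mod 360 = 28°
H3 = (268 + 240) mod 360 = 148°
Triadic = 268°, 28°, 148°


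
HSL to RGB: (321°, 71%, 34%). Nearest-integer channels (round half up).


H=321°, S=0.71, L=0.34
C = (1-|2L-1|)×S = (1-|-0.32|)×0.71 = 0.4828
H' = H/60 = 321/60 ≈ 5.3500; X = C×(1-|H' mod 2 - 1|) = 0.31382
m = L - C/2 = 0.34 - 0.2414 = 0.0986
Sector ⌊H'⌋ = 5 → (R',G',B') = (0.4828, 0.0, 0.31382)
RGB = ((R'+m)×255, (G'+m)×255, (B'+m)×255) = (148.257, 25.143, 105.1671)
Round half up → RGB(148, 25, 105)


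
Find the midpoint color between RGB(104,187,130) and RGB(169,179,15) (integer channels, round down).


Midpoint: each channel = ⌊(C₁+C₂)/2⌋
R: ⌊(104+169)/2⌋ = 136
G: ⌊(187+179)/2⌋ = 183
B: ⌊(130+15)/2⌋ = 72
= RGB(136, 183, 72)


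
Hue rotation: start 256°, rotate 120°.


New hue = (H + rotation) mod 360
New hue = (256 + 120) mod 360
= 376 mod 360
= 16°


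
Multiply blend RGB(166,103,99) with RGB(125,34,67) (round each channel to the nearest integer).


Multiply: C = A×B/255, rounded to nearest integer
R: 166×125/255 = 20750/255 ≈ 81.373 → 81
G: 103×34/255 = 3502/255 ≈ 13.733 → 14
B: 99×67/255 = 6633/255 ≈ 26.012 → 26
= RGB(81, 14, 26)


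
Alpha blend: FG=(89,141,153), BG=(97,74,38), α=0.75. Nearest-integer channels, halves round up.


C = α×F + (1-α)×B, with 1-α = 0.25
R: 0.75×89 + 0.25×97 = 66.75 + 24.25 = 91.00 → 91
G: 0.75×141 + 0.25×74 = 105.75 + 18.50 = 124.25 → 124
B: 0.75×153 + 0.25×38 = 114.75 + 9.50 = 124.25 → 124
= RGB(91, 124, 124)


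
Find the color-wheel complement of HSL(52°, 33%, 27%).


Complement = opposite side of color wheel = hue + 180°
H' = (52 + 180) mod 360 = 232°
S and L unchanged.
= HSL(232°, 33%, 27%)


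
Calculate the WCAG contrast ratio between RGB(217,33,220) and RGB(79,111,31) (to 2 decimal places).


Linearize each sRGB channel c=v/255: c/12.92 if c ≤ 0.04045 else ((c+0.055)/1.055)^2.4
L = 0.2126×R_lin + 0.7152×G_lin + 0.0722×B_lin
Color 1 (217,33,220):
  R=217: 217/255≈0.8510 > 0.04045 → ((0.8510+0.055)/1.055)^2.4 ≈ 0.69387
  G=33: 33/255≈0.1294 > 0.04045 → ((0.1294+0.055)/1.055)^2.4 ≈ 0.01521
  B=220: 220/255≈0.8627 > 0.04045 → ((0.8627+0.055)/1.055)^2.4 ≈ 0.71569
  L1 = 0.2126×0.69387 + 0.7152×0.01521 + 0.0722×0.71569 ≈ 0.21007
Color 2 (79,111,31):
  R=79: 79/255≈0.3098 > 0.04045 → ((0.3098+0.055)/1.055)^2.4 ≈ 0.07819
  G=111: 111/255≈0.4353 > 0.04045 → ((0.4353+0.055)/1.055)^2.4 ≈ 0.15896
  B=31: 31/255≈0.1216 > 0.04045 → ((0.1216+0.055)/1.055)^2.4 ≈ 0.01370
  L2 = 0.2126×0.07819 + 0.7152×0.15896 + 0.0722×0.01370 ≈ 0.13130
Lighter = 0.21007, Darker = 0.13130
Ratio = (L_lighter + 0.05) / (L_darker + 0.05)
Ratio = (0.21007 + 0.05) / (0.13130 + 0.05) = 0.26007 / 0.18130 ≈ 1.4345
Ratio ≈ 1.43:1


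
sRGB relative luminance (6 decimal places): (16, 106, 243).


Linearize each channel (sRGB transfer function): c = v/255; c_lin = c/12.92 if c ≤ 0.04045, else ((c+0.055)/1.055)^2.4
  R: 16/255 ≈ 0.062745 > 0.04045 → ((0.062745+0.055)/1.055)^2.4 ≈ 0.005182
  G: 106/255 ≈ 0.415686 > 0.04045 → ((0.415686+0.055)/1.055)^2.4 ≈ 0.144128
  B: 243/255 ≈ 0.952941 > 0.04045 → ((0.952941+0.055)/1.055)^2.4 ≈ 0.896269
R_lin = 0.005182, G_lin = 0.144128, B_lin = 0.896269
L = 0.2126×R + 0.7152×G + 0.0722×B
L = 0.2126×0.005182 + 0.7152×0.144128 + 0.0722×0.896269
L ≈ 0.168893
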